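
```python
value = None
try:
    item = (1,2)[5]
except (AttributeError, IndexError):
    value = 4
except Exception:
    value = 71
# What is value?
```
4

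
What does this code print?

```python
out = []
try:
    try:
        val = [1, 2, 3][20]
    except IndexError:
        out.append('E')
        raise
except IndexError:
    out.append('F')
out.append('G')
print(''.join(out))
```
EFG

raise without argument re-raises current exception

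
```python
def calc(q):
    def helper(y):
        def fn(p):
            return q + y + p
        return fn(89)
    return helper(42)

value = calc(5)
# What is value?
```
136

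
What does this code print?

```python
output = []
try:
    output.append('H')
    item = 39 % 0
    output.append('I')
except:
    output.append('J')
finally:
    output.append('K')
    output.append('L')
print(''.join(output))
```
HJKL

Code before exception runs, then except, then all of finally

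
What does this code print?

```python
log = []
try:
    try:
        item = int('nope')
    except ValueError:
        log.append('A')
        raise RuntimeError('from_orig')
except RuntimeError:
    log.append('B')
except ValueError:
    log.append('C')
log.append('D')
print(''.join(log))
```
ABD

RuntimeError raised and caught, original ValueError not re-raised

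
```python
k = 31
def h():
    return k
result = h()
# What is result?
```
31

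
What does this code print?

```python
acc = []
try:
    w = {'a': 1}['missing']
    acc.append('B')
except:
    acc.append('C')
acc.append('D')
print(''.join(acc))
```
CD

Exception raised in try, caught by bare except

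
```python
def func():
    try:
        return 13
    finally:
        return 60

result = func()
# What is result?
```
60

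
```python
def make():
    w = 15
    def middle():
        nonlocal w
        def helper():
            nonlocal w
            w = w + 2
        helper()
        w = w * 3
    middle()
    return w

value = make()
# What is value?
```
51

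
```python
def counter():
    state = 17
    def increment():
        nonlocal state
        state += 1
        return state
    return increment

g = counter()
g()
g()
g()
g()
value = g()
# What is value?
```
22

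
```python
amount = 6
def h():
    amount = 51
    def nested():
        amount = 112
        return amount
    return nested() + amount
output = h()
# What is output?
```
163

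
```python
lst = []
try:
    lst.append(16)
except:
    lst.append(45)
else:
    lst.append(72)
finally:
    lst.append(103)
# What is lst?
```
[16, 72, 103]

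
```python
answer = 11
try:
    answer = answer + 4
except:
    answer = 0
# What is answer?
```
15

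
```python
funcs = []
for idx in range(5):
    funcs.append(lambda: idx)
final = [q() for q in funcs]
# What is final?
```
[4, 4, 4, 4, 4]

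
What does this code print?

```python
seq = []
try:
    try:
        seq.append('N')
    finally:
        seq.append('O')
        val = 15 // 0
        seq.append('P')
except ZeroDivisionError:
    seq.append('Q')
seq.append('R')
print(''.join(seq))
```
NOQR

Exception in inner finally caught by outer except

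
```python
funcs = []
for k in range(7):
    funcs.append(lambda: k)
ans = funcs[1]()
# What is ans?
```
6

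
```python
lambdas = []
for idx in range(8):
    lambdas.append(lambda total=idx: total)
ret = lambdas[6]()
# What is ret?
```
6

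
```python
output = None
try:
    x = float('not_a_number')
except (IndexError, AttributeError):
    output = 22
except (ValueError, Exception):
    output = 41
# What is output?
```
41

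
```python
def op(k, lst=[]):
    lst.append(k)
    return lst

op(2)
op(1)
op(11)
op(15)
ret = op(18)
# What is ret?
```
[2, 1, 11, 15, 18]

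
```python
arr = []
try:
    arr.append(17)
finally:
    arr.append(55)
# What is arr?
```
[17, 55]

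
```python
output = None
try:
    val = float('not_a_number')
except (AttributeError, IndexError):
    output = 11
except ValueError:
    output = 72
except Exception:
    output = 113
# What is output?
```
72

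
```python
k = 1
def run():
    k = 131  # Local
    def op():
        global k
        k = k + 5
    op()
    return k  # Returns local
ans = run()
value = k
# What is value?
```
6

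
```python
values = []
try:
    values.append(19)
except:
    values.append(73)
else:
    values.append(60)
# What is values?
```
[19, 60]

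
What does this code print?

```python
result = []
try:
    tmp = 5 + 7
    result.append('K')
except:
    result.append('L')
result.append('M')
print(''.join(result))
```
KM

No exception, try block completes normally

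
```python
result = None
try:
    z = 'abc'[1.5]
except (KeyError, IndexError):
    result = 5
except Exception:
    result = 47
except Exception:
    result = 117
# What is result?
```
47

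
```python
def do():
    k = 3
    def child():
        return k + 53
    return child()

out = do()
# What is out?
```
56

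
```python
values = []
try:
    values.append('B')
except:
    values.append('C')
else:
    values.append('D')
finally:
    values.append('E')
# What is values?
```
['B', 'D', 'E']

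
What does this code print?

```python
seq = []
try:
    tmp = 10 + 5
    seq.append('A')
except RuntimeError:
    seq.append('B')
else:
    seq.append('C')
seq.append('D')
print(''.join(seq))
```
ACD

else block runs when no exception occurs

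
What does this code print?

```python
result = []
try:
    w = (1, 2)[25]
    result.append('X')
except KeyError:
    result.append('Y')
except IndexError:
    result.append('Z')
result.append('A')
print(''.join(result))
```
ZA

IndexError is caught by its specific handler, not KeyError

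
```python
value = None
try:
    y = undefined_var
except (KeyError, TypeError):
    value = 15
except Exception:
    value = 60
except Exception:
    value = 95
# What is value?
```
60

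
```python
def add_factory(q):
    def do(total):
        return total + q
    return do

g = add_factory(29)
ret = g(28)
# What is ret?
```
57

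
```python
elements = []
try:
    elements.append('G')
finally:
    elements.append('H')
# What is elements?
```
['G', 'H']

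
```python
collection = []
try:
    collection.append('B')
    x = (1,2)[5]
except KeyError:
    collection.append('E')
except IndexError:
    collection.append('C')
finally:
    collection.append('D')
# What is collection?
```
['B', 'C', 'D']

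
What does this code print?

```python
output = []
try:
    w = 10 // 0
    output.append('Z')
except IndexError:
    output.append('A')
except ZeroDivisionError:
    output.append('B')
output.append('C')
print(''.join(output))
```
BC

ZeroDivisionError is caught by its specific handler, not IndexError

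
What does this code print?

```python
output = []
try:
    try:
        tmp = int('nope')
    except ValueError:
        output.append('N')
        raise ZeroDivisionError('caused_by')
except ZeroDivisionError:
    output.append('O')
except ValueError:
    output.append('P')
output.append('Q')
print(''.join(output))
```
NOQ

ZeroDivisionError raised and caught, original ValueError not re-raised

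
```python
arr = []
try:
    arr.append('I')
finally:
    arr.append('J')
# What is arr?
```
['I', 'J']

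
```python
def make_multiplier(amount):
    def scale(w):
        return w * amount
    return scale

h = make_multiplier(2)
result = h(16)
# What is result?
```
32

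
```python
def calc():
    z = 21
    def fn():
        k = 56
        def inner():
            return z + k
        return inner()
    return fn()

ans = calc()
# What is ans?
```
77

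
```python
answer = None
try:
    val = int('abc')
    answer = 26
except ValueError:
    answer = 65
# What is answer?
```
65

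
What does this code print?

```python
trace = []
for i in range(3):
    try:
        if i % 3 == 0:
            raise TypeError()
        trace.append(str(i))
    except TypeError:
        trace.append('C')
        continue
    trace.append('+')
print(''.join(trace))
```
C1+2+

continue in except skips rest of loop body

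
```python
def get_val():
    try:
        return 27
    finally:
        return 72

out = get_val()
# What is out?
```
72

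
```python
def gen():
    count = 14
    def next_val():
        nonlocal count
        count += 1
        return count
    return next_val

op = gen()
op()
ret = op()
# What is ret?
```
16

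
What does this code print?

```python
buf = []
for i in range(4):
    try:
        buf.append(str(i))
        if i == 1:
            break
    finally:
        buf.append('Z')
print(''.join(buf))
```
0Z1Z

finally runs even when breaking out of loop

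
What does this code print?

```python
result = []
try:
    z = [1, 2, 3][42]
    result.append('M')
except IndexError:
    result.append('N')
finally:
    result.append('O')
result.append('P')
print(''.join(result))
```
NOP

finally always runs, even after exception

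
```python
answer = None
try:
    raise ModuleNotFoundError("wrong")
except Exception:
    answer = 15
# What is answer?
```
15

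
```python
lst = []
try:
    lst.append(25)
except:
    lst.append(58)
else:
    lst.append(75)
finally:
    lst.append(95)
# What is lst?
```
[25, 75, 95]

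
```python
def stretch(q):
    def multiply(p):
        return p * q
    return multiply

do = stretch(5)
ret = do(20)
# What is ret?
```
100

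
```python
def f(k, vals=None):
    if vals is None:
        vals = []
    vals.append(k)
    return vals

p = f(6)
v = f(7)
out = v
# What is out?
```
[7]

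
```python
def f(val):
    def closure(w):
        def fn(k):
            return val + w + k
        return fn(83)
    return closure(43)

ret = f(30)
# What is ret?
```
156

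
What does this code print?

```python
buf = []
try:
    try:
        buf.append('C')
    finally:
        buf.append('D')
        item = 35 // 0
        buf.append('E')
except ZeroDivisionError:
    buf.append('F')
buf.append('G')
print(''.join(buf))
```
CDFG

Exception in inner finally caught by outer except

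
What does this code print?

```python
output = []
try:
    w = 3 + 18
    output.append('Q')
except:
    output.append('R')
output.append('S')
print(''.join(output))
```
QS

No exception, try block completes normally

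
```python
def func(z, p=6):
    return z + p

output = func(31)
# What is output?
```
37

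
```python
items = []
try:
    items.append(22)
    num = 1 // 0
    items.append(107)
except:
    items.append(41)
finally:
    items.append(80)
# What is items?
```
[22, 41, 80]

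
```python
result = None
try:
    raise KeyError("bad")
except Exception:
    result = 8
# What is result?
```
8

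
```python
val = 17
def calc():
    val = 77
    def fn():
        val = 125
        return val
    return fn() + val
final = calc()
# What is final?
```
202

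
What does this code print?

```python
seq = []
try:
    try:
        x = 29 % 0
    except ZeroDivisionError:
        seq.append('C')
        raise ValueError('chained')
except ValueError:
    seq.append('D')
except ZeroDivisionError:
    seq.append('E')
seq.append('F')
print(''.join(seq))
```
CDF

ValueError raised and caught, original ZeroDivisionError not re-raised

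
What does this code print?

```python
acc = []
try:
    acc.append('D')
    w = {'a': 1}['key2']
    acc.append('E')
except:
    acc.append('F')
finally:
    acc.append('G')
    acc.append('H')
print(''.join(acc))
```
DFGH

Code before exception runs, then except, then all of finally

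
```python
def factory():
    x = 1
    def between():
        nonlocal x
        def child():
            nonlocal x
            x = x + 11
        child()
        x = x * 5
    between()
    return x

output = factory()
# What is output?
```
60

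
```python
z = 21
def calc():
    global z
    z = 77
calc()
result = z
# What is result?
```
77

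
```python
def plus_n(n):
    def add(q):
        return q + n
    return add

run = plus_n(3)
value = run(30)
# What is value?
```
33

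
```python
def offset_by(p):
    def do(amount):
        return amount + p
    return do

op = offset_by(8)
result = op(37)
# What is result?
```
45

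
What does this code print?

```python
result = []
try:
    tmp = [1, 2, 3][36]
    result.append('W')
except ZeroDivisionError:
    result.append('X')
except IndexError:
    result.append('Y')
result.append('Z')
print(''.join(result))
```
YZ

IndexError is caught by its specific handler, not ZeroDivisionError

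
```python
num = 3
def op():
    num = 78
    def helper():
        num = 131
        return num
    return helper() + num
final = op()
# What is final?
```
209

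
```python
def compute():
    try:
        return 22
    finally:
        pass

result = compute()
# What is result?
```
22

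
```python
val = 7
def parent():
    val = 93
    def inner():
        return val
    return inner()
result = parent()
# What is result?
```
93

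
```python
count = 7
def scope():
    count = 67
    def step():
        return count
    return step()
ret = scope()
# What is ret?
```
67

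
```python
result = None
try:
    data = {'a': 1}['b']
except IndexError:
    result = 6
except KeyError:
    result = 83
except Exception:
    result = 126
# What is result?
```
83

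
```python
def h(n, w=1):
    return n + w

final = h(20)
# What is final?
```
21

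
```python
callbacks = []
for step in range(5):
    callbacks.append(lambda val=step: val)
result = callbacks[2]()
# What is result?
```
2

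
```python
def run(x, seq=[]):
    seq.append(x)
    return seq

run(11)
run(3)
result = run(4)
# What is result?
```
[11, 3, 4]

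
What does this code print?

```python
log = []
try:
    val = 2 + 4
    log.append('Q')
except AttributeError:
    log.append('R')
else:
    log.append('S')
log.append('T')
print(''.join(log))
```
QST

else block runs when no exception occurs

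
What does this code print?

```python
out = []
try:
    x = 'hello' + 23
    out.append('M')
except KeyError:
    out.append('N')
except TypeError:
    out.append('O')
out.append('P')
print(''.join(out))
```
OP

TypeError is caught by its specific handler, not KeyError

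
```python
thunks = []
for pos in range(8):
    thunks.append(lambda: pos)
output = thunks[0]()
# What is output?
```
7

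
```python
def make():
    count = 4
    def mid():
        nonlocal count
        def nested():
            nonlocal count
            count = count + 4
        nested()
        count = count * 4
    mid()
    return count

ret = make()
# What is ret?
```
32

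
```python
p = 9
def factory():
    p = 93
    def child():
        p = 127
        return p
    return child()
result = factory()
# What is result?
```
127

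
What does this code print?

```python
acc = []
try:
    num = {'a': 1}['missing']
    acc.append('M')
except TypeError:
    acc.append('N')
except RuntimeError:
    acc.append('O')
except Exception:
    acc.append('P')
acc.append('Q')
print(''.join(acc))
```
PQ

KeyError not specifically caught, falls to Exception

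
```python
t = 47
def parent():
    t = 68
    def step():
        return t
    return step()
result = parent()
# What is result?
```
68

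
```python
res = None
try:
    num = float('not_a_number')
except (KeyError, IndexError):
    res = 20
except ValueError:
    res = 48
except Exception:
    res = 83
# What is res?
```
48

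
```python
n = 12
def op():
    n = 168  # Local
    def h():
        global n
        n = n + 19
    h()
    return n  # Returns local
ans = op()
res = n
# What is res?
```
31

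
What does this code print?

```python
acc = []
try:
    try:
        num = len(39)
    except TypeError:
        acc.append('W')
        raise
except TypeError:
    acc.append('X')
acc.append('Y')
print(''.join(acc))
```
WXY

raise without argument re-raises current exception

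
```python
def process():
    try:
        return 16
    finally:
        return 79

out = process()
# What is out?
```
79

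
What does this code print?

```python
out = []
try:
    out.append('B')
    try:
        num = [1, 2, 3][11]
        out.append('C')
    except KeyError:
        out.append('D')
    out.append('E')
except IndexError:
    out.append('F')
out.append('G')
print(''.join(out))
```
BFG

Inner handler doesn't match, propagates to outer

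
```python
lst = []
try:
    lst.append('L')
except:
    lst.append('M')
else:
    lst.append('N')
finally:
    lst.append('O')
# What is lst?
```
['L', 'N', 'O']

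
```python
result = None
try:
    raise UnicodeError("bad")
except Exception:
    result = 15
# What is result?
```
15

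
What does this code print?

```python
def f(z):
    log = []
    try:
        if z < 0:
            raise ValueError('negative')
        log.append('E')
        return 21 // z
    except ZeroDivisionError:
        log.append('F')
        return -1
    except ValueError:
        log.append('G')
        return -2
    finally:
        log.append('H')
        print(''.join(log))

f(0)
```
EFH

z=0 causes ZeroDivisionError, caught, finally prints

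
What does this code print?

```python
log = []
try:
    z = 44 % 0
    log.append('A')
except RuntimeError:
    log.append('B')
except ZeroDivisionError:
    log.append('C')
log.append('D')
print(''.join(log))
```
CD

ZeroDivisionError is caught by its specific handler, not RuntimeError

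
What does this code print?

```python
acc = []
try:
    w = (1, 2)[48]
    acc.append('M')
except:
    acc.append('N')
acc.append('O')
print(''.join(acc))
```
NO

Exception raised in try, caught by bare except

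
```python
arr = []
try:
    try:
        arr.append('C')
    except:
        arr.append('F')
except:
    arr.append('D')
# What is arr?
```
['C']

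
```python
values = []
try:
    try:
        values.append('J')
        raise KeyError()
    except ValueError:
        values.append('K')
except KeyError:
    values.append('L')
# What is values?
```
['J', 'L']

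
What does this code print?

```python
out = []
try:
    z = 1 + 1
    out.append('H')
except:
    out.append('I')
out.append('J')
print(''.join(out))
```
HJ

No exception, try block completes normally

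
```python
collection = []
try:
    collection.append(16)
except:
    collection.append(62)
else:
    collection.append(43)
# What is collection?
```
[16, 43]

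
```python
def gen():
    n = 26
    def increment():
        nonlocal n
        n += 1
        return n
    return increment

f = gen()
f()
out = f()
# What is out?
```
28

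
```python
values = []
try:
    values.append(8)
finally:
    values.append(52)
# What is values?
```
[8, 52]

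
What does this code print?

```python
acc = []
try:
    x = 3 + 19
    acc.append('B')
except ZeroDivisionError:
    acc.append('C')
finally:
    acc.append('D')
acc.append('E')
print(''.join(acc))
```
BDE

finally runs after normal execution too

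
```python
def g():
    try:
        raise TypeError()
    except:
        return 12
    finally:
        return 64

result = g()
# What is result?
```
64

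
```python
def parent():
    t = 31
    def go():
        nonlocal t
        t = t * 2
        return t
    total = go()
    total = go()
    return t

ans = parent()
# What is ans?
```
124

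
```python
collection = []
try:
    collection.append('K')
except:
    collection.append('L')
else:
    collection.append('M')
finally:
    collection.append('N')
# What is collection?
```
['K', 'M', 'N']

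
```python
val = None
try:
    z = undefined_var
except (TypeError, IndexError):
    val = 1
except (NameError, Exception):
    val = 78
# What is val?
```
78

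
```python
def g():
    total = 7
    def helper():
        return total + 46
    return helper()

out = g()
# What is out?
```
53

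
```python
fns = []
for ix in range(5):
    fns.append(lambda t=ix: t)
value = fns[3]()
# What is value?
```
3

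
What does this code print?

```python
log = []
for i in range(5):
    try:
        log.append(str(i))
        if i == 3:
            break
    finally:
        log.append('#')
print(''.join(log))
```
0#1#2#3#

finally runs even when breaking out of loop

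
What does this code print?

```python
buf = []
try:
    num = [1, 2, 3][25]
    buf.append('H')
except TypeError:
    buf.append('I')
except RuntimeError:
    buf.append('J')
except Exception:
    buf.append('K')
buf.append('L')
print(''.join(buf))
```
KL

IndexError not specifically caught, falls to Exception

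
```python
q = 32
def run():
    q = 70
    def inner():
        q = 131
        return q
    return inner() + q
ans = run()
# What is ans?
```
201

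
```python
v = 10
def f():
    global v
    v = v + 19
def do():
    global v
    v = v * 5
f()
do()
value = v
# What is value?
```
145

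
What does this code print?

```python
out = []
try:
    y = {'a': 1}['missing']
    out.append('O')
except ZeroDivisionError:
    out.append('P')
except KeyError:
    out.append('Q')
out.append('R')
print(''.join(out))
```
QR

KeyError is caught by its specific handler, not ZeroDivisionError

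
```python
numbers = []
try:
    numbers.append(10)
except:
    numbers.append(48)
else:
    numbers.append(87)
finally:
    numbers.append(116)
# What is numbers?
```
[10, 87, 116]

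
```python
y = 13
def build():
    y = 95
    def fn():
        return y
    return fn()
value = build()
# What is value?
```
95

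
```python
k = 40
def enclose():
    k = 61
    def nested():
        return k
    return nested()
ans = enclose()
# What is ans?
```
61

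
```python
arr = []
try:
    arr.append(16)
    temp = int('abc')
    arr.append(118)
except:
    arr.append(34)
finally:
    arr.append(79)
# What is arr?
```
[16, 34, 79]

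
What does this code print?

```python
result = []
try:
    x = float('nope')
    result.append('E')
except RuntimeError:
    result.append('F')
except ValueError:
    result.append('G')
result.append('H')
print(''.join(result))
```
GH

ValueError is caught by its specific handler, not RuntimeError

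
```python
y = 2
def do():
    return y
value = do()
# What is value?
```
2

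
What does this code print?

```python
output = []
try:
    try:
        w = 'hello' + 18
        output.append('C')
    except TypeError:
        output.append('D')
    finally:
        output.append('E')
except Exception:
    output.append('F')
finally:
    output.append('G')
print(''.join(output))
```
DEG

Both finally blocks run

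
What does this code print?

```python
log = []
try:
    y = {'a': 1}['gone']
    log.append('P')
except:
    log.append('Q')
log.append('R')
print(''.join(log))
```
QR

Exception raised in try, caught by bare except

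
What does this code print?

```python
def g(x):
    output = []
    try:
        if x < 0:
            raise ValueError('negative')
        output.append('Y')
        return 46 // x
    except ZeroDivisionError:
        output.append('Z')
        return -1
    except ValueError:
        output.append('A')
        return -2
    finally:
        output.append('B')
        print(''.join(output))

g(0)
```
YZB

x=0 causes ZeroDivisionError, caught, finally prints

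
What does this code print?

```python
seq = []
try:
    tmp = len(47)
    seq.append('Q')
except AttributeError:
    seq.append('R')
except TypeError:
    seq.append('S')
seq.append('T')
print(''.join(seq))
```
ST

TypeError is caught by its specific handler, not AttributeError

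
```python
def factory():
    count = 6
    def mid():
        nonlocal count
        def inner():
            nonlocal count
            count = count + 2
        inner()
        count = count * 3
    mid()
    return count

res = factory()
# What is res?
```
24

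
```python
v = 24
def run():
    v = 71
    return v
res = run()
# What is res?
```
71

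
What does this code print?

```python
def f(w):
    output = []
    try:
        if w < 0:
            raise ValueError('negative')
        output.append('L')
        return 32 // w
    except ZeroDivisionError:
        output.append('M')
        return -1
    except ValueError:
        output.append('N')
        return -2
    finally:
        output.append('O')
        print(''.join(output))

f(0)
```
LMO

w=0 causes ZeroDivisionError, caught, finally prints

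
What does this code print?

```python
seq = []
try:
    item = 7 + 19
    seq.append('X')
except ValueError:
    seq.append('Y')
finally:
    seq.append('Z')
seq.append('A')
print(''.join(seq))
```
XZA

finally runs after normal execution too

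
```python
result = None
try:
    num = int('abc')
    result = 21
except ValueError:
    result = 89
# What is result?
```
89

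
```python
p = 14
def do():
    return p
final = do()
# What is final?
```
14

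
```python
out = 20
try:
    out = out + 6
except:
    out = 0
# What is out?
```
26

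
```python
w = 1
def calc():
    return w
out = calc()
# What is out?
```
1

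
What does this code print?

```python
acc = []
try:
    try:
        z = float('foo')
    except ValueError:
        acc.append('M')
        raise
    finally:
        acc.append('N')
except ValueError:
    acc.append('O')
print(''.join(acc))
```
MNO

finally runs before re-raised exception propagates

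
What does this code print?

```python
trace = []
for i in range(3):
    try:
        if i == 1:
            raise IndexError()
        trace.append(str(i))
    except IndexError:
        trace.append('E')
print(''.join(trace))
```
0E2

Exception on i=1 caught, loop continues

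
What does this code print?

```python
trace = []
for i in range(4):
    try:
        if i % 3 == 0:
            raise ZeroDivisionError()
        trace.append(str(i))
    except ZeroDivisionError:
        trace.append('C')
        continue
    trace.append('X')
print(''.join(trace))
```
C1X2XC

continue in except skips rest of loop body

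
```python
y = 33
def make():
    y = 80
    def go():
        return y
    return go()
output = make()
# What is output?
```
80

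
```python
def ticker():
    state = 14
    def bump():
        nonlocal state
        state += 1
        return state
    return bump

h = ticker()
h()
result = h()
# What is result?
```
16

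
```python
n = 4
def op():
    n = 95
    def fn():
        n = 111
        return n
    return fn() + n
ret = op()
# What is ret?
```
206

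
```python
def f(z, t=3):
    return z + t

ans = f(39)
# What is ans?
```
42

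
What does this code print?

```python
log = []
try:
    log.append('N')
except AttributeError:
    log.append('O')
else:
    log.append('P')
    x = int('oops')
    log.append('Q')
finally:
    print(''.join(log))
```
NP

Try succeeds, else appends 'P', ValueError in else is uncaught, finally prints before exception propagates ('Q' never appended)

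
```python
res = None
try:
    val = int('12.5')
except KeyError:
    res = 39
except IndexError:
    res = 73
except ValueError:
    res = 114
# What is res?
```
114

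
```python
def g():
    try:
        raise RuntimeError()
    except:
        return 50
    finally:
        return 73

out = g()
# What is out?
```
73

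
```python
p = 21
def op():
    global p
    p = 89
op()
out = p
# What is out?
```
89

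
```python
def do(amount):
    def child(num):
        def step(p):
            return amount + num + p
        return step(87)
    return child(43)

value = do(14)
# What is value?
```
144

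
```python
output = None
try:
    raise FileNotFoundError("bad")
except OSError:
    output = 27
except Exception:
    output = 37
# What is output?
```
27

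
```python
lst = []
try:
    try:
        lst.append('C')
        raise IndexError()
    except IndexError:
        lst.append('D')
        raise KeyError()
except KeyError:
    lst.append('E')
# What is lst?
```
['C', 'D', 'E']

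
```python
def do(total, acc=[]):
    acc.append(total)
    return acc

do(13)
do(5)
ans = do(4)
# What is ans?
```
[13, 5, 4]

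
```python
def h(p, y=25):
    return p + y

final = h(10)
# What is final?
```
35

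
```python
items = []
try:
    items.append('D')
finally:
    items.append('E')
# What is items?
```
['D', 'E']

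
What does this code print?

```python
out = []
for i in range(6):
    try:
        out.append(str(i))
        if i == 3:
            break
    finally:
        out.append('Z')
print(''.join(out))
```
0Z1Z2Z3Z

finally runs even when breaking out of loop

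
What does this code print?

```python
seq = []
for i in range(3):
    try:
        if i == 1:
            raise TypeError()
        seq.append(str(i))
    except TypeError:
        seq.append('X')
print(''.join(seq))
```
0X2

Exception on i=1 caught, loop continues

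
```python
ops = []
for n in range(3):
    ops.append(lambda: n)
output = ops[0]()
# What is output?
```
2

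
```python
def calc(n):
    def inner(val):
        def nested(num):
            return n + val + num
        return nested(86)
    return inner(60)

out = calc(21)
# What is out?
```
167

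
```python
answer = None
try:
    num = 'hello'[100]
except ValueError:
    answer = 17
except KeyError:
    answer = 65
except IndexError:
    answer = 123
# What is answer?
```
123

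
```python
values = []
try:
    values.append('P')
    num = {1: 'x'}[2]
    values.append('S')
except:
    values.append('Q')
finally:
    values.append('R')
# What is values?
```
['P', 'Q', 'R']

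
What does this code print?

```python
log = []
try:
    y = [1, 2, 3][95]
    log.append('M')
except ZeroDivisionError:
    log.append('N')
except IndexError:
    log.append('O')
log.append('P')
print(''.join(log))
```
OP

IndexError is caught by its specific handler, not ZeroDivisionError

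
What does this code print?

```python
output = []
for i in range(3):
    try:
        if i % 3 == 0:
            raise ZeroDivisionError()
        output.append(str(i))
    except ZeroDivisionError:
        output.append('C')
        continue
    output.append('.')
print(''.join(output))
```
C1.2.

continue in except skips rest of loop body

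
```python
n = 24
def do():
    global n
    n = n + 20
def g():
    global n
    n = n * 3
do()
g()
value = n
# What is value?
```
132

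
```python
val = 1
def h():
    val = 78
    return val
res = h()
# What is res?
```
78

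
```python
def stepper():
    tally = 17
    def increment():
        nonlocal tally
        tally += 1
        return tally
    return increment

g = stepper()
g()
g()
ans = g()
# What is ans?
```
20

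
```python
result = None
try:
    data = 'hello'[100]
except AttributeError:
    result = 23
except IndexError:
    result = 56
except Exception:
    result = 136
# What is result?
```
56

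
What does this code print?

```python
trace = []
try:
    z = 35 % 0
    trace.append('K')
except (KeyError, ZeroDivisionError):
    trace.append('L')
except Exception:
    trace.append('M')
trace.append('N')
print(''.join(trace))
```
LN

ZeroDivisionError matches tuple containing it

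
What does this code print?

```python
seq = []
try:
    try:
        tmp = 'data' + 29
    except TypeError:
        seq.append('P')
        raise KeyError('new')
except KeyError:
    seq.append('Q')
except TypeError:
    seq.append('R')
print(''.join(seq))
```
PQ

New KeyError raised, caught by outer KeyError handler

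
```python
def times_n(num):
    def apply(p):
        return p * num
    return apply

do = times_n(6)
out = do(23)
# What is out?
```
138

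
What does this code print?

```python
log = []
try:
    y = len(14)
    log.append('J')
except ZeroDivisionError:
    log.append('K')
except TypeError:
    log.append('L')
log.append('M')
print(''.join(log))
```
LM

TypeError is caught by its specific handler, not ZeroDivisionError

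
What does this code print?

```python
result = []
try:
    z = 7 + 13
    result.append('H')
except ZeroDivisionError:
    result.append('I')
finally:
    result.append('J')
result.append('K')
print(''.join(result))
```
HJK

finally runs after normal execution too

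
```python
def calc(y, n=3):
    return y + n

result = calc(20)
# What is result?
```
23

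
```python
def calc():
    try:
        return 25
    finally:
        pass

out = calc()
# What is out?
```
25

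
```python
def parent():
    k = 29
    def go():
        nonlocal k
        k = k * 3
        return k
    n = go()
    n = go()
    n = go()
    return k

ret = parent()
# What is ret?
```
783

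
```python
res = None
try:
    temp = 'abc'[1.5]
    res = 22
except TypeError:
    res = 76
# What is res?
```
76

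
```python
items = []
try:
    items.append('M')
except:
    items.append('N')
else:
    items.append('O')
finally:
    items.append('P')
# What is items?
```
['M', 'O', 'P']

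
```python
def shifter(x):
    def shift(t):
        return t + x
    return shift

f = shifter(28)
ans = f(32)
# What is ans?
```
60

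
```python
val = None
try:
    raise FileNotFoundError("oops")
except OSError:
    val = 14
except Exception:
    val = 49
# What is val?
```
14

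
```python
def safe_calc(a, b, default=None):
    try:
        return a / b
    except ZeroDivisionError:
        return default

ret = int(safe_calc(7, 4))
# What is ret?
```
1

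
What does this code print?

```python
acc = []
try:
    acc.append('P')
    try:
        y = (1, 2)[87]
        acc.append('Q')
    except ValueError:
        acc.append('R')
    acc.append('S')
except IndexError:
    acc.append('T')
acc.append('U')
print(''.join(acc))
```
PTU

Inner handler doesn't match, propagates to outer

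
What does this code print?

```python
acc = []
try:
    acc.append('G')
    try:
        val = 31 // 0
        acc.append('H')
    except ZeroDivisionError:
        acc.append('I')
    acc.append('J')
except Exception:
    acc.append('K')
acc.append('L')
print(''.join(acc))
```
GIJL

Inner exception caught by inner handler, outer continues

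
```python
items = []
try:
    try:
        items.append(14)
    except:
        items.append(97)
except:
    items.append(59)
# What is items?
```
[14]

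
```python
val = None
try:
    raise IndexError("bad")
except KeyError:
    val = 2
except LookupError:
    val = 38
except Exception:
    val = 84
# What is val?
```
38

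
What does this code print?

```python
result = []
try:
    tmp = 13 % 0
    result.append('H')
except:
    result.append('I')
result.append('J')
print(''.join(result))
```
IJ

Exception raised in try, caught by bare except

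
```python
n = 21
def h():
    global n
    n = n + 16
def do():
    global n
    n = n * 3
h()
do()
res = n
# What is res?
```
111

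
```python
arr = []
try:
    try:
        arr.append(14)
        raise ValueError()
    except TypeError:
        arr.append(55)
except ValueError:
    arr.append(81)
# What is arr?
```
[14, 81]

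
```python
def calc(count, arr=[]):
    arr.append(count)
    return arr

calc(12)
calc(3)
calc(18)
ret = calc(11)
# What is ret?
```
[12, 3, 18, 11]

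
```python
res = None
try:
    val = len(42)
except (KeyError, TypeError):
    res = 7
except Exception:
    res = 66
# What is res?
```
7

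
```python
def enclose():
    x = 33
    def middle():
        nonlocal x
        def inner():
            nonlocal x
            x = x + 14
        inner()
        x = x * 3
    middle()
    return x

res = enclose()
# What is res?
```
141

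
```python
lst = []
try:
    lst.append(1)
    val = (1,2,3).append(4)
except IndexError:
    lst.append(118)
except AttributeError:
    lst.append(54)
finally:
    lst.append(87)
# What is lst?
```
[1, 54, 87]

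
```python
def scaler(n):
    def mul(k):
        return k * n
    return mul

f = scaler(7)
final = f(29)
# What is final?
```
203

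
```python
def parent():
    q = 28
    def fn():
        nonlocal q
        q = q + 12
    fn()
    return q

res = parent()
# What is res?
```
40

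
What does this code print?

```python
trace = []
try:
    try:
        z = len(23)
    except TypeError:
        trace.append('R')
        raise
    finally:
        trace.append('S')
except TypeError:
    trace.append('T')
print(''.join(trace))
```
RST

finally runs before re-raised exception propagates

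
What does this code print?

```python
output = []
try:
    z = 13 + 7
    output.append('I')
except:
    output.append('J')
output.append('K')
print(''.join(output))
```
IK

No exception, try block completes normally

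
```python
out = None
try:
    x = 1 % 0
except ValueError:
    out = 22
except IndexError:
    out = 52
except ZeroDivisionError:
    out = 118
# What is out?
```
118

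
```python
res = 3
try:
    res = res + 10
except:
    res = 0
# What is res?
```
13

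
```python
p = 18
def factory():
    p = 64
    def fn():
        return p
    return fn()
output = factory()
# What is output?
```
64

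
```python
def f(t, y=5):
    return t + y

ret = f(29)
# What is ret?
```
34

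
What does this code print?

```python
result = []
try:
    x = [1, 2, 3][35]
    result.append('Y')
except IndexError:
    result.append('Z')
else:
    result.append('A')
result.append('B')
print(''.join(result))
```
ZB

else block skipped when exception is caught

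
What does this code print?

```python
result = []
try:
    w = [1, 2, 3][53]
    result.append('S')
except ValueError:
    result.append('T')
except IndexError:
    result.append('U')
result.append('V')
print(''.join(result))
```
UV

IndexError is caught by its specific handler, not ValueError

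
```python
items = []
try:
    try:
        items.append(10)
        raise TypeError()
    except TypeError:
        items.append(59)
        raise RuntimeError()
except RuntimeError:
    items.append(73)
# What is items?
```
[10, 59, 73]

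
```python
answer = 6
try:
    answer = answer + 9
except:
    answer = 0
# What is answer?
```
15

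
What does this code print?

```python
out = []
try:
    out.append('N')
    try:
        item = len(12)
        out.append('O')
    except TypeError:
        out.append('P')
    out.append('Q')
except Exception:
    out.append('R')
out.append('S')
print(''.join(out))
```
NPQS

Inner exception caught by inner handler, outer continues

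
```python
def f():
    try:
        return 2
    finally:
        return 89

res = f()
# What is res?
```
89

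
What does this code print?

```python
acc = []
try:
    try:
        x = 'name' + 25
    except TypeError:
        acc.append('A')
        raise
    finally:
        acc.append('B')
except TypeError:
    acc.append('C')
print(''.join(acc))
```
ABC

finally runs before re-raised exception propagates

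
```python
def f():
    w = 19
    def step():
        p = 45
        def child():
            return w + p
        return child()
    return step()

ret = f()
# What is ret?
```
64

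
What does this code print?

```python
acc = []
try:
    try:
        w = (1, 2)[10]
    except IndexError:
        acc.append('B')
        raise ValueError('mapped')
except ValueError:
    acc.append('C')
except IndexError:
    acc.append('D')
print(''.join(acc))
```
BC

New ValueError raised, caught by outer ValueError handler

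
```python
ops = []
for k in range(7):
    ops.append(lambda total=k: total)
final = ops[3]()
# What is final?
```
3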